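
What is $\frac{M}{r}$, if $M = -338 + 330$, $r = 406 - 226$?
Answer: $- \frac{2}{45} \approx -0.044444$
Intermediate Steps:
$r = 180$ ($r = 406 - 226 = 180$)
$M = -8$
$\frac{M}{r} = - \frac{8}{180} = \left(-8\right) \frac{1}{180} = - \frac{2}{45}$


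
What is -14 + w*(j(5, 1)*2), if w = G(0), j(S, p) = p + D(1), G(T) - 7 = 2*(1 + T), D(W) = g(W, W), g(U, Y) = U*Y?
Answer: 22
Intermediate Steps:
D(W) = W**2 (D(W) = W*W = W**2)
G(T) = 9 + 2*T (G(T) = 7 + 2*(1 + T) = 7 + (2 + 2*T) = 9 + 2*T)
j(S, p) = 1 + p (j(S, p) = p + 1**2 = p + 1 = 1 + p)
w = 9 (w = 9 + 2*0 = 9 + 0 = 9)
-14 + w*(j(5, 1)*2) = -14 + 9*((1 + 1)*2) = -14 + 9*(2*2) = -14 + 9*4 = -14 + 36 = 22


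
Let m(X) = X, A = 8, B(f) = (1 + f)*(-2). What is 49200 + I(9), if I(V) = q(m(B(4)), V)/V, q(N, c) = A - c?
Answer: 442799/9 ≈ 49200.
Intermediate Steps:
B(f) = -2 - 2*f
q(N, c) = 8 - c
I(V) = (8 - V)/V
49200 + I(9) = 49200 + (8 - 1*9)/9 = 49200 + (8 - 9)/9 = 49200 + (⅑)*(-1) = 49200 - ⅑ = 442799/9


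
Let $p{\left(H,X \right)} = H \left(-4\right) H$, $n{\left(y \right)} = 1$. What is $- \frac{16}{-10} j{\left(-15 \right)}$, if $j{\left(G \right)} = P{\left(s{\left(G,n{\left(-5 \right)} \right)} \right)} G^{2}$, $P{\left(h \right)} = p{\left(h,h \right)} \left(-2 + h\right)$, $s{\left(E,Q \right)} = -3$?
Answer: $64800$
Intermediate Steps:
$p{\left(H,X \right)} = - 4 H^{2}$ ($p{\left(H,X \right)} = - 4 H H = - 4 H^{2}$)
$P{\left(h \right)} = - 4 h^{2} \left(-2 + h\right)$
$j{\left(G \right)} = 180 G^{2}$ ($j{\left(G \right)} = 4 \left(-3\right)^{2} \left(2 - -3\right) G^{2} = 4 \cdot 9 \left(2 + 3\right) G^{2} = 4 \cdot 9 \cdot 5 G^{2} = 180 G^{2}$)
$- \frac{16}{-10} j{\left(-15 \right)} = - \frac{16}{-10} \cdot 180 \left(-15\right)^{2} = \left(-16\right) \left(- \frac{1}{10}\right) 180 \cdot 225 = \frac{8}{5} \cdot 40500 = 64800$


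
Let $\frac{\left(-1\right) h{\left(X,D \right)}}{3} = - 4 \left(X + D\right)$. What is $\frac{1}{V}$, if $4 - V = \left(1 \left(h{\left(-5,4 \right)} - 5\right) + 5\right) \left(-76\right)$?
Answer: $- \frac{1}{908} \approx -0.0011013$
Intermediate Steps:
$h{\left(X,D \right)} = 12 D + 12 X$ ($h{\left(X,D \right)} = - 3 \left(- 4 \left(X + D\right)\right) = - 3 \left(- 4 \left(D + X\right)\right) = - 3 \left(- 4 D - 4 X\right) = 12 D + 12 X$)
$V = -908$ ($V = 4 - \left(1 \left(\left(12 \cdot 4 + 12 \left(-5\right)\right) - 5\right) + 5\right) \left(-76\right) = 4 - \left(1 \left(\left(48 - 60\right) - 5\right) + 5\right) \left(-76\right) = 4 - \left(1 \left(-12 - 5\right) + 5\right) \left(-76\right) = 4 - \left(1 \left(-17\right) + 5\right) \left(-76\right) = 4 - \left(-17 + 5\right) \left(-76\right) = 4 - \left(-12\right) \left(-76\right) = 4 - 912 = -908$)
$\frac{1}{V} = \frac{1}{-908} = - \frac{1}{908}$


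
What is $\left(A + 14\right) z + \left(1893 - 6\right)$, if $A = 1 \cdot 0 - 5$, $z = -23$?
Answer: $1680$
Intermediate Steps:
$A = -5$ ($A = 0 - 5 = -5$)
$\left(A + 14\right) z + \left(1893 - 6\right) = \left(-5 + 14\right) \left(-23\right) + \left(1893 - 6\right) = 9 \left(-23\right) + \left(1893 - 6\right) = -207 + 1887 = 1680$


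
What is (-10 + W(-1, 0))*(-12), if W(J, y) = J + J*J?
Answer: 120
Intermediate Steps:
W(J, y) = J + J²
(-10 + W(-1, 0))*(-12) = (-10 - (1 - 1))*(-12) = (-10 - 1*0)*(-12) = (-10 + 0)*(-12) = -10*(-12) = 120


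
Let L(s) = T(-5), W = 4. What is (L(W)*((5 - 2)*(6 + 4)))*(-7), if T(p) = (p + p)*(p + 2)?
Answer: -6300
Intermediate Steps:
T(p) = 2*p*(2 + p) (T(p) = (2*p)*(2 + p) = 2*p*(2 + p))
L(s) = 30 (L(s) = 2*(-5)*(2 - 5) = 2*(-5)*(-3) = 30)
(L(W)*((5 - 2)*(6 + 4)))*(-7) = (30*((5 - 2)*(6 + 4)))*(-7) = (30*(3*10))*(-7) = (30*30)*(-7) = 900*(-7) = -6300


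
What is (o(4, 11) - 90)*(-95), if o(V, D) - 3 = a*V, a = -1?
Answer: 8645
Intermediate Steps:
o(V, D) = 3 - V
(o(4, 11) - 90)*(-95) = ((3 - 1*4) - 90)*(-95) = ((3 - 4) - 90)*(-95) = (-1 - 90)*(-95) = -91*(-95) = 8645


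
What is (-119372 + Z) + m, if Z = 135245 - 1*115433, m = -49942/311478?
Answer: -15505399811/155739 ≈ -99560.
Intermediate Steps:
m = -24971/155739 (m = -49942*1/311478 = -24971/155739 ≈ -0.16034)
Z = 19812 (Z = 135245 - 115433 = 19812)
(-119372 + Z) + m = (-119372 + 19812) - 24971/155739 = -99560 - 24971/155739 = -15505399811/155739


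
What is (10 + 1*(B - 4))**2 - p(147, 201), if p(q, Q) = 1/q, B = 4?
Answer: 14699/147 ≈ 99.993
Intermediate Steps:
(10 + 1*(B - 4))**2 - p(147, 201) = (10 + 1*(4 - 4))**2 - 1/147 = (10 + 1*0)**2 - 1*1/147 = (10 + 0)**2 - 1/147 = 10**2 - 1/147 = 100 - 1/147 = 14699/147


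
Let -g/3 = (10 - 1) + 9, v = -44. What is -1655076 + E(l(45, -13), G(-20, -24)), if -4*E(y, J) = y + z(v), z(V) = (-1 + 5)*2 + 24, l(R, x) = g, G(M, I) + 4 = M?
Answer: -3310141/2 ≈ -1.6551e+6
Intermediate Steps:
g = -54 (g = -3*((10 - 1) + 9) = -3*(9 + 9) = -3*18 = -54)
G(M, I) = -4 + M
l(R, x) = -54
z(V) = 32 (z(V) = 4*2 + 24 = 8 + 24 = 32)
E(y, J) = -8 - y/4 (E(y, J) = -(y + 32)/4 = -(32 + y)/4 = -8 - y/4)
-1655076 + E(l(45, -13), G(-20, -24)) = -1655076 + (-8 - ¼*(-54)) = -1655076 + (-8 + 27/2) = -1655076 + 11/2 = -3310141/2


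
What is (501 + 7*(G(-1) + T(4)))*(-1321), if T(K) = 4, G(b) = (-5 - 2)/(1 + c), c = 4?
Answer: -3429316/5 ≈ -6.8586e+5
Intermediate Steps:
G(b) = -7/5 (G(b) = (-5 - 2)/(1 + 4) = -7/5)
(501 + 7*(G(-1) + T(4)))*(-1321) = (501 + 7*(-7/5 + 4))*(-1321) = (501 + 7*(13/5))*(-1321) = (501 + 91/5)*(-1321) = (2596/5)*(-1321) = -3429316/5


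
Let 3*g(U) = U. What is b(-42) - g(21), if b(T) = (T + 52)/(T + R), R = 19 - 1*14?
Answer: -269/37 ≈ -7.2703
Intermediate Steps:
g(U) = U/3
R = 5 (R = 19 - 14 = 5)
b(T) = (52 + T)/(5 + T) (b(T) = (T + 52)/(T + 5) = (52 + T)/(5 + T))
b(-42) - g(21) = (52 - 42)/(5 - 42) - 21/3 = 10/(-37) - 1*7 = -1/37*10 - 7 = -10/37 - 7 = -269/37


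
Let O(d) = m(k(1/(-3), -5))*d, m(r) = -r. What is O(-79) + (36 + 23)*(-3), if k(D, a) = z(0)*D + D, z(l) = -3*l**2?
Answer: -610/3 ≈ -203.33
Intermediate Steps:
k(D, a) = D (k(D, a) = (-3*0**2)*D + D = (-3*0)*D + D = 0*D + D = 0 + D = D)
O(d) = d/3 (O(d) = (-1/(-3))*d = (-(-1)/3)*d = (-1*(-1/3))*d = d/3)
O(-79) + (36 + 23)*(-3) = (1/3)*(-79) + (36 + 23)*(-3) = -79/3 + 59*(-3) = -79/3 - 177 = -610/3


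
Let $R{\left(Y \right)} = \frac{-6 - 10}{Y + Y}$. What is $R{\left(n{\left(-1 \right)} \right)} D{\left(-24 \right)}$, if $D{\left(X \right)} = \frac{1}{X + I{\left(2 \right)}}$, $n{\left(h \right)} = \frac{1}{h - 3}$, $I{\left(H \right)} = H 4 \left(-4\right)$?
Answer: $- \frac{4}{7} \approx -0.57143$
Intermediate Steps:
$I{\left(H \right)} = - 16 H$ ($I{\left(H \right)} = 4 H \left(-4\right) = - 16 H$)
$n{\left(h \right)} = \frac{1}{-3 + h}$
$R{\left(Y \right)} = - \frac{8}{Y}$ ($R{\left(Y \right)} = - \frac{16}{2 Y} = - 16 \frac{1}{2 Y} = - \frac{8}{Y}$)
$D{\left(X \right)} = \frac{1}{-32 + X}$ ($D{\left(X \right)} = \frac{1}{X - 32} = \frac{1}{-32 + X}$)
$R{\left(n{\left(-1 \right)} \right)} D{\left(-24 \right)} = \frac{\left(-8\right) \frac{1}{\frac{1}{-3 - 1}}}{-32 - 24} = \frac{\left(-8\right) \frac{1}{\frac{1}{-4}}}{-56} = - \frac{8}{- \frac{1}{4}} \left(- \frac{1}{56}\right) = \left(-8\right) \left(-4\right) \left(- \frac{1}{56}\right) = 32 \left(- \frac{1}{56}\right) = - \frac{4}{7}$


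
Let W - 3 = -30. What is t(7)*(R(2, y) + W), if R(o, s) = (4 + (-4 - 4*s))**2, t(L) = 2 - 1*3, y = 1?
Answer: 11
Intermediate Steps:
W = -27 (W = 3 - 30 = -27)
t(L) = -1 (t(L) = 2 - 3 = -1)
R(o, s) = 16*s**2 (R(o, s) = (-4*s)**2 = 16*s**2)
t(7)*(R(2, y) + W) = -(16*1**2 - 27) = -(16*1 - 27) = -(16 - 27) = -1*(-11) = 11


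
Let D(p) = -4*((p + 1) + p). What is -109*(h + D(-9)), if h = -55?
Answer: -1417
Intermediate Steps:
D(p) = -4 - 8*p (D(p) = -4*((1 + p) + p) = -4*(1 + 2*p) = -4 - 8*p)
-109*(h + D(-9)) = -109*(-55 + (-4 - 8*(-9))) = -109*(-55 + (-4 + 72)) = -109*(-55 + 68) = -109*13 = -1417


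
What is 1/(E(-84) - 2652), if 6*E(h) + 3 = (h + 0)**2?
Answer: -2/2953 ≈ -0.00067728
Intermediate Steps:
E(h) = -1/2 + h**2/6 (E(h) = -1/2 + (h + 0)**2/6 = -1/2 + h**2/6)
1/(E(-84) - 2652) = 1/((-1/2 + (1/6)*(-84)**2) - 2652) = 1/((-1/2 + (1/6)*7056) - 2652) = 1/((-1/2 + 1176) - 2652) = 1/(2351/2 - 2652) = 1/(-2953/2) = -2/2953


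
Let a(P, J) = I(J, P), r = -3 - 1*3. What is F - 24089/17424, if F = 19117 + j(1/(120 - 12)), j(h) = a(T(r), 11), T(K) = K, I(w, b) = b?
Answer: 332965975/17424 ≈ 19110.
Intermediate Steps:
r = -6 (r = -3 - 3 = -6)
a(P, J) = P
j(h) = -6
F = 19111 (F = 19117 - 6 = 19111)
F - 24089/17424 = 19111 - 24089/17424 = 332965975/17424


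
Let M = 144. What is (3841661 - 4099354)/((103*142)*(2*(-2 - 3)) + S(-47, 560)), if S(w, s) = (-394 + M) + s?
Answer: 257693/145950 ≈ 1.7656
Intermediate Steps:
S(w, s) = -250 + s (S(w, s) = (-394 + 144) + s = -250 + s)
(3841661 - 4099354)/((103*142)*(2*(-2 - 3)) + S(-47, 560)) = (3841661 - 4099354)/((103*142)*(2*(-2 - 3)) + (-250 + 560)) = -257693/(14626*(2*(-5)) + 310) = -257693/(14626*(-10) + 310) = -257693/(-146260 + 310) = -257693/(-145950) = -257693*(-1/145950) = 257693/145950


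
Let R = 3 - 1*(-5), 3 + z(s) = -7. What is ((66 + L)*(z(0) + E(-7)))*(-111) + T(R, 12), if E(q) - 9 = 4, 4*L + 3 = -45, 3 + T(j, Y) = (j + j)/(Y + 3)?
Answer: -269759/15 ≈ -17984.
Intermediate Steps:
z(s) = -10 (z(s) = -3 - 7 = -10)
R = 8 (R = 3 + 5 = 8)
T(j, Y) = -3 + 2*j/(3 + Y) (T(j, Y) = -3 + (j + j)/(Y + 3) = -3 + (2*j)/(3 + Y) = -3 + 2*j/(3 + Y))
L = -12 (L = -3/4 + (1/4)*(-45) = -3/4 - 45/4 = -12)
E(q) = 13 (E(q) = 9 + 4 = 13)
((66 + L)*(z(0) + E(-7)))*(-111) + T(R, 12) = ((66 - 12)*(-10 + 13))*(-111) + (-9 - 3*12 + 2*8)/(3 + 12) = (54*3)*(-111) + (-9 - 36 + 16)/15 = 162*(-111) + (1/15)*(-29) = -17982 - 29/15 = -269759/15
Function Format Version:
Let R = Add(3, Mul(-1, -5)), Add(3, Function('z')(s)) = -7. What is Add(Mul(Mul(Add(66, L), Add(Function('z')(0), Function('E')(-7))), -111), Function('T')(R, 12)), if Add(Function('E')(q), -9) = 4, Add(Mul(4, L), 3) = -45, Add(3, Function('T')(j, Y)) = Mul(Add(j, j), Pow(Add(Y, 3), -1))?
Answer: Rational(-269759, 15) ≈ -17984.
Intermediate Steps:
Function('z')(s) = -10 (Function('z')(s) = Add(-3, -7) = -10)
R = 8 (R = Add(3, 5) = 8)
Function('T')(j, Y) = Add(-3, Mul(2, j, Pow(Add(3, Y), -1))) (Function('T')(j, Y) = Add(-3, Mul(Add(j, j), Pow(Add(Y, 3), -1))) = Add(-3, Mul(Mul(2, j), Pow(Add(3, Y), -1))) = Add(-3, Mul(2, j, Pow(Add(3, Y), -1))))
L = -12 (L = Add(Rational(-3, 4), Mul(Rational(1, 4), -45)) = Add(Rational(-3, 4), Rational(-45, 4)) = -12)
Function('E')(q) = 13 (Function('E')(q) = Add(9, 4) = 13)
Add(Mul(Mul(Add(66, L), Add(Function('z')(0), Function('E')(-7))), -111), Function('T')(R, 12)) = Add(Mul(Mul(Add(66, -12), Add(-10, 13)), -111), Mul(Pow(Add(3, 12), -1), Add(-9, Mul(-3, 12), Mul(2, 8)))) = Add(Mul(Mul(54, 3), -111), Mul(Pow(15, -1), Add(-9, -36, 16))) = Add(Mul(162, -111), Mul(Rational(1, 15), -29)) = Add(-17982, Rational(-29, 15)) = Rational(-269759, 15)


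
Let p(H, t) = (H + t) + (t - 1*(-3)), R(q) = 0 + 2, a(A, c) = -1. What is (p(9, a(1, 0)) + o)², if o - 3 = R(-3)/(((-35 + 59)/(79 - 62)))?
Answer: 29929/144 ≈ 207.84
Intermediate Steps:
R(q) = 2
p(H, t) = 3 + H + 2*t (p(H, t) = (H + t) + (t + 3) = (H + t) + (3 + t) = 3 + H + 2*t)
o = 53/12 (o = 3 + 2/(((-35 + 59)/(79 - 62))) = 3 + 2/((24/17)) = 3 + 2/((24*(1/17))) = 3 + 2/(24/17) = 3 + 2*(17/24) = 3 + 17/12 = 53/12 ≈ 4.4167)
(p(9, a(1, 0)) + o)² = ((3 + 9 + 2*(-1)) + 53/12)² = ((3 + 9 - 2) + 53/12)² = (10 + 53/12)² = (173/12)² = 29929/144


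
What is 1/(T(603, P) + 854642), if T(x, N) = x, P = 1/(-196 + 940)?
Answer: 1/855245 ≈ 1.1693e-6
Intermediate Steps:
P = 1/744 ≈ 0.0013441
1/(T(603, P) + 854642) = 1/(603 + 854642) = 1/855245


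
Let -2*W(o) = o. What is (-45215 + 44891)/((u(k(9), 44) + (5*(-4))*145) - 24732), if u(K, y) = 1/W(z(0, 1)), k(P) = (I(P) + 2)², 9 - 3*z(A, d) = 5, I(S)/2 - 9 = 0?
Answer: 648/55267 ≈ 0.011725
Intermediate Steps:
I(S) = 18 (I(S) = 18 + 2*0 = 18 + 0 = 18)
z(A, d) = 4/3 (z(A, d) = 3 - ⅓*5 = 3 - 5/3 = 4/3)
W(o) = -o/2
k(P) = 400 (k(P) = (18 + 2)² = 20² = 400)
u(K, y) = -3/2 (u(K, y) = 1/(-½*4/3) = 1/(-⅔) = -3/2)
(-45215 + 44891)/((u(k(9), 44) + (5*(-4))*145) - 24732) = (-45215 + 44891)/((-3/2 + (5*(-4))*145) - 24732) = -324/((-3/2 - 20*145) - 24732) = -324/((-3/2 - 2900) - 24732) = -324/(-5803/2 - 24732) = -324/(-55267/2) = -324*(-2/55267) = 648/55267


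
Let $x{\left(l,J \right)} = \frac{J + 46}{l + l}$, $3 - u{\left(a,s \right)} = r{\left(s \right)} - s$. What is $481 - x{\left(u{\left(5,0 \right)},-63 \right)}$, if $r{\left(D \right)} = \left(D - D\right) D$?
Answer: $\frac{2903}{6} \approx 483.83$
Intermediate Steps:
$r{\left(D \right)} = 0$ ($r{\left(D \right)} = 0 D = 0$)
$u{\left(a,s \right)} = 3 + s$ ($u{\left(a,s \right)} = 3 - \left(0 - s\right) = 3 - - s = 3 + s$)
$x{\left(l,J \right)} = \frac{46 + J}{2 l}$
$481 - x{\left(u{\left(5,0 \right)},-63 \right)} = 481 - \frac{46 - 63}{2 \left(3 + 0\right)} = 481 - \frac{1}{2} \cdot \frac{1}{3} \left(-17\right) = 481 - - \frac{17}{6} = 481 + \frac{17}{6} = \frac{2903}{6}$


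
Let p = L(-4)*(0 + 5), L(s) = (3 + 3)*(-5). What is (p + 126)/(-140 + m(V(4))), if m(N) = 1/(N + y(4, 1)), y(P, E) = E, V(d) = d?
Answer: 40/233 ≈ 0.17167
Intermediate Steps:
L(s) = -30 (L(s) = 6*(-5) = -30)
p = -150 (p = -30*(0 + 5) = -30*5 = -150)
m(N) = 1/(1 + N) (m(N) = 1/(N + 1) = 1/(1 + N))
(p + 126)/(-140 + m(V(4))) = (-150 + 126)/(-140 + 1/(1 + 4)) = -24/(-140 + 1/5) = -24/(-140 + ⅕) = -24/(-699/5) = -24*(-5/699) = 40/233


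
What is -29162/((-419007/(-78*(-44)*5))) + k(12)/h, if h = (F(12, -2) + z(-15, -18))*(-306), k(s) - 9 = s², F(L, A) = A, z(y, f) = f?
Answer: 6672405269/5586760 ≈ 1194.3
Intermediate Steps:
k(s) = 9 + s²
h = 6120 (h = (-2 - 18)*(-306) = -20*(-306) = 6120)
-29162/((-419007/(-78*(-44)*5))) + k(12)/h = -29162/((-419007/(-78*(-44)*5))) + (9 + 12²)/6120 = -29162/((-419007/(3432*5))) + (9 + 144)*(1/6120) = -29162/((-419007/17160)) + 153*(1/6120) = -29162/((-419007*1/17160)) + 1/40 = -29162/(-139669/5720) + 1/40 = -29162*(-5720/139669) + 1/40 = 166806640/139669 + 1/40 = 6672405269/5586760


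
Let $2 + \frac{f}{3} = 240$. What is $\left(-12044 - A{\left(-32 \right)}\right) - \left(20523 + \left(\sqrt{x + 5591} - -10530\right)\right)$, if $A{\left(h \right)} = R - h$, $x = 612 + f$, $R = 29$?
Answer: $-43158 - \sqrt{6917} \approx -43241.0$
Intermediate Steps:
$f = 714$ ($f = -6 + 3 \cdot 240 = -6 + 720 = 714$)
$x = 1326$ ($x = 612 + 714 = 1326$)
$A{\left(h \right)} = 29 - h$
$\left(-12044 - A{\left(-32 \right)}\right) - \left(20523 + \left(\sqrt{x + 5591} - -10530\right)\right) = \left(-12044 - \left(29 - -32\right)\right) - \left(20523 + \left(\sqrt{1326 + 5591} - -10530\right)\right) = \left(-12044 - \left(29 + 32\right)\right) - \left(20523 + \left(\sqrt{6917} + 10530\right)\right) = \left(-12044 - 61\right) - \left(20523 + \left(10530 + \sqrt{6917}\right)\right) = \left(-12044 - 61\right) - \left(31053 + \sqrt{6917}\right) = -12105 - \left(31053 + \sqrt{6917}\right) = -43158 - \sqrt{6917}$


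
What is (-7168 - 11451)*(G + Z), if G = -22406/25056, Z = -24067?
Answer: 5614048898401/12528 ≈ 4.4812e+8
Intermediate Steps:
G = -11203/12528 (G = -22406*1/25056 = -11203/12528 ≈ -0.89424)
(-7168 - 11451)*(G + Z) = (-7168 - 11451)*(-11203/12528 - 24067) = -18619*(-301522579/12528) = 5614048898401/12528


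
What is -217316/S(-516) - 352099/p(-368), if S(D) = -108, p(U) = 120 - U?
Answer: 17005879/13176 ≈ 1290.7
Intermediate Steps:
-217316/S(-516) - 352099/p(-368) = -217316/(-108) - 352099/(120 - 1*(-368)) = -217316*(-1/108) - 352099/(120 + 368) = 54329/27 - 352099/488 = 17005879/13176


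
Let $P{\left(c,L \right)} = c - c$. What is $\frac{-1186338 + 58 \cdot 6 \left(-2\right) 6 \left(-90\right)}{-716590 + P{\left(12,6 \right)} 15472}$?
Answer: $\frac{405249}{358295} \approx 1.131$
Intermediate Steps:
$P{\left(c,L \right)} = 0$
$\frac{-1186338 + 58 \cdot 6 \left(-2\right) 6 \left(-90\right)}{-716590 + P{\left(12,6 \right)} 15472} = \frac{-1186338 + 58 \cdot 6 \left(-2\right) 6 \left(-90\right)}{-716590 + 0 \cdot 15472} = \frac{-1186338 + 58 \left(\left(-12\right) 6\right) \left(-90\right)}{-716590 + 0} = \frac{-1186338 + 58 \left(-72\right) \left(-90\right)}{-716590} = \left(-1186338 - -375840\right) \left(- \frac{1}{716590}\right) = \left(-1186338 + 375840\right) \left(- \frac{1}{716590}\right) = \left(-810498\right) \left(- \frac{1}{716590}\right) = \frac{405249}{358295}$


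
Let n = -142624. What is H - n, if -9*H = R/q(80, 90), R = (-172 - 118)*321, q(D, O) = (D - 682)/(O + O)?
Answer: 41998924/301 ≈ 1.3953e+5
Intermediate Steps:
q(D, O) = (-682 + D)/(2*O) (q(D, O) = (-682 + D)/((2*O)) = (-682 + D)*(1/(2*O)) = (-682 + D)/(2*O))
R = -93090 (R = -290*321 = -93090)
H = -930900/301 (H = -(-31030)/(3*((1/2)*(-682 + 80)/90)) = -(-31030)/(3*((1/2)*(1/90)*(-602))) = -(-31030)/(3*(-301/90)) = -(-31030)*(-90)/(3*301) = -1/9*8378100/301 = -930900/301 ≈ -3092.7)
H - n = -930900/301 - 1*(-142624) = -930900/301 + 142624 = 41998924/301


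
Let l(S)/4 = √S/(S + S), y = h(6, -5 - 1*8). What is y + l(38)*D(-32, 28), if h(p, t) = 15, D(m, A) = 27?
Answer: 15 + 27*√38/19 ≈ 23.760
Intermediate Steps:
y = 15
l(S) = 2/√S (l(S) = 4*(√S/(S + S)) = 4*(√S/((2*S))) = 4*((1/(2*S))*√S) = 4*(1/(2*√S)) = 2/√S)
y + l(38)*D(-32, 28) = 15 + (2/√38)*27 = 15 + (2*(√38/38))*27 = 15 + (√38/19)*27 = 15 + 27*√38/19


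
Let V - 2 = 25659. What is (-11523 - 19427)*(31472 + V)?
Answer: -1768266350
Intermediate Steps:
V = 25661 (V = 2 + 25659 = 25661)
(-11523 - 19427)*(31472 + V) = (-11523 - 19427)*(31472 + 25661) = -30950*57133 = -1768266350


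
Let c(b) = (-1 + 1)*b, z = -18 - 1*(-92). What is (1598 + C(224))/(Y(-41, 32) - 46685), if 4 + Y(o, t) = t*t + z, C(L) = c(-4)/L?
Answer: -1598/45591 ≈ -0.035051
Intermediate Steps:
z = 74 (z = -18 + 92 = 74)
c(b) = 0 (c(b) = 0*b = 0)
C(L) = 0 (C(L) = 0/L = 0)
Y(o, t) = 70 + t² (Y(o, t) = -4 + (t*t + 74) = -4 + (t² + 74) = -4 + (74 + t²) = 70 + t²)
(1598 + C(224))/(Y(-41, 32) - 46685) = (1598 + 0)/((70 + 32²) - 46685) = 1598/((70 + 1024) - 46685) = 1598/(1094 - 46685) = 1598/(-45591) = 1598*(-1/45591) = -1598/45591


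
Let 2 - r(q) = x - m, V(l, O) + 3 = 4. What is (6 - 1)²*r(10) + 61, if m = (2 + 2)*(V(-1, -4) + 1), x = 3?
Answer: 236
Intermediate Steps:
V(l, O) = 1 (V(l, O) = -3 + 4 = 1)
m = 8 (m = (2 + 2)*(1 + 1) = 4*2 = 8)
r(q) = 7 (r(q) = 2 - (3 - 1*8) = 2 - (3 - 8) = 2 - 1*(-5) = 2 + 5 = 7)
(6 - 1)²*r(10) + 61 = (6 - 1)²*7 + 61 = 5²*7 + 61 = 25*7 + 61 = 175 + 61 = 236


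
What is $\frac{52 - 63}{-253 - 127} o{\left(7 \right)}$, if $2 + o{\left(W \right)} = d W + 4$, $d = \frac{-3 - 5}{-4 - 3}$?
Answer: $\frac{11}{38} \approx 0.28947$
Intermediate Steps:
$d = \frac{8}{7}$ ($d = - \frac{8}{-7} = \left(-8\right) \left(- \frac{1}{7}\right) = \frac{8}{7} \approx 1.1429$)
$o{\left(W \right)} = 2 + \frac{8 W}{7}$ ($o{\left(W \right)} = -2 + \left(\frac{8 W}{7} + 4\right) = -2 + \left(4 + \frac{8 W}{7}\right) = 2 + \frac{8 W}{7}$)
$\frac{52 - 63}{-253 - 127} o{\left(7 \right)} = \frac{52 - 63}{-253 - 127} \left(2 + \frac{8}{7} \cdot 7\right) = - \frac{11}{-380} \left(2 + 8\right) = \left(-11\right) \left(- \frac{1}{380}\right) 10 = \frac{11}{380} \cdot 10 = \frac{11}{38}$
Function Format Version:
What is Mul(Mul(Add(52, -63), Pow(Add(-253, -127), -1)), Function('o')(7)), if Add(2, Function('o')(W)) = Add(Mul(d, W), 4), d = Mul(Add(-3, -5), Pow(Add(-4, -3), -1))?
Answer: Rational(11, 38) ≈ 0.28947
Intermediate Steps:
d = Rational(8, 7) (d = Mul(-8, Pow(-7, -1)) = Mul(-8, Rational(-1, 7)) = Rational(8, 7) ≈ 1.1429)
Function('o')(W) = Add(2, Mul(Rational(8, 7), W)) (Function('o')(W) = Add(-2, Add(Mul(Rational(8, 7), W), 4)) = Add(-2, Add(4, Mul(Rational(8, 7), W))) = Add(2, Mul(Rational(8, 7), W)))
Mul(Mul(Add(52, -63), Pow(Add(-253, -127), -1)), Function('o')(7)) = Mul(Mul(Add(52, -63), Pow(Add(-253, -127), -1)), Add(2, Mul(Rational(8, 7), 7))) = Mul(Mul(-11, Pow(-380, -1)), Add(2, 8)) = Mul(Mul(-11, Rational(-1, 380)), 10) = Mul(Rational(11, 380), 10) = Rational(11, 38)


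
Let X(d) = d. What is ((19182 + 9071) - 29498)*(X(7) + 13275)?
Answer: -16536090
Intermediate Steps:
((19182 + 9071) - 29498)*(X(7) + 13275) = ((19182 + 9071) - 29498)*(7 + 13275) = (28253 - 29498)*13282 = -1245*13282 = -16536090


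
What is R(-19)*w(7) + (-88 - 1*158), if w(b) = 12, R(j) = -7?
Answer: -330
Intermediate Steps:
R(-19)*w(7) + (-88 - 1*158) = -7*12 + (-88 - 1*158) = -84 + (-88 - 158) = -84 - 246 = -330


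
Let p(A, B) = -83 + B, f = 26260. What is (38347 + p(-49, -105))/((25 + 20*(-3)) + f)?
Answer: 38159/26225 ≈ 1.4551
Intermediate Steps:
(38347 + p(-49, -105))/((25 + 20*(-3)) + f) = (38347 + (-83 - 105))/((25 + 20*(-3)) + 26260) = (38347 - 188)/((25 - 60) + 26260) = 38159/(-35 + 26260) = 38159/26225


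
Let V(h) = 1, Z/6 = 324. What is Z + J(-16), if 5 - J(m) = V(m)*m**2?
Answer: 1693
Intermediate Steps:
Z = 1944 (Z = 6*324 = 1944)
J(m) = 5 - m**2
Z + J(-16) = 1944 + (5 - 1*(-16)**2) = 1944 + (5 - 1*256) = 1944 + (5 - 256) = 1944 - 251 = 1693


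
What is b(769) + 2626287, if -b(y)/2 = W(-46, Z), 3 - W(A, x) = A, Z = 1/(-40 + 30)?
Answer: 2626189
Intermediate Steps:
Z = -⅒ (Z = 1/(-10) = -⅒ ≈ -0.10000)
W(A, x) = 3 - A
b(y) = -98 (b(y) = -2*(3 - 1*(-46)) = -2*(3 + 46) = -2*49 = -98)
b(769) + 2626287 = -98 + 2626287 = 2626189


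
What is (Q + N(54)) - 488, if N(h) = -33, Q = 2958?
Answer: 2437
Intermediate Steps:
(Q + N(54)) - 488 = (2958 - 33) - 488 = 2925 - 488 = 2437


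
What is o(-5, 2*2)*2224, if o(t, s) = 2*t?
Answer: -22240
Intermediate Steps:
o(-5, 2*2)*2224 = (2*(-5))*2224 = -10*2224 = -22240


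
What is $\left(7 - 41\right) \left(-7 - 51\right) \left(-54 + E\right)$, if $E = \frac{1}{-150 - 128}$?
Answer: $- \frac{14802818}{139} \approx -1.065 \cdot 10^{5}$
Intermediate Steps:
$E = - \frac{1}{278}$ ($E = \frac{1}{-278} = - \frac{1}{278} \approx -0.0035971$)
$\left(7 - 41\right) \left(-7 - 51\right) \left(-54 + E\right) = \left(7 - 41\right) \left(-7 - 51\right) \left(-54 - \frac{1}{278}\right) = \left(-34\right) \left(-58\right) \left(- \frac{15013}{278}\right) = 1972 \left(- \frac{15013}{278}\right) = - \frac{14802818}{139}$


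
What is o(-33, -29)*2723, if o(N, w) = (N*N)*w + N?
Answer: -86084922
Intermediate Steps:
o(N, w) = N + w*N² (o(N, w) = N²*w + N = w*N² + N = N + w*N²)
o(-33, -29)*2723 = -33*(1 - 33*(-29))*2723 = -33*(1 + 957)*2723 = -33*958*2723 = -31614*2723 = -86084922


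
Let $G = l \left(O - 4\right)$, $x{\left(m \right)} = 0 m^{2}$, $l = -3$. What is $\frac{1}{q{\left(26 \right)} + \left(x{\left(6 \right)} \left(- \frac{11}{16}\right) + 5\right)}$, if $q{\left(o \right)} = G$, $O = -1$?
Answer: $\frac{1}{20} \approx 0.05$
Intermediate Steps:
$x{\left(m \right)} = 0$
$G = 15$ ($G = - 3 \left(-1 - 4\right) = \left(-3\right) \left(-5\right) = 15$)
$q{\left(o \right)} = 15$
$\frac{1}{q{\left(26 \right)} + \left(x{\left(6 \right)} \left(- \frac{11}{16}\right) + 5\right)} = \frac{1}{15 + \left(0 \left(- \frac{11}{16}\right) + 5\right)} = \frac{1}{15 + \left(0 + 5\right)} = \frac{1}{15 + 5} = \frac{1}{20}$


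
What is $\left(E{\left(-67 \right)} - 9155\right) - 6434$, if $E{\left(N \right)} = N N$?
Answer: $-11100$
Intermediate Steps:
$E{\left(N \right)} = N^{2}$
$\left(E{\left(-67 \right)} - 9155\right) - 6434 = \left(\left(-67\right)^{2} - 9155\right) - 6434 = \left(4489 - 9155\right) - 6434 = -4666 - 6434 = -11100$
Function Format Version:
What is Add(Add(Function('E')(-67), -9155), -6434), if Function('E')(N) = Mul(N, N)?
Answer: -11100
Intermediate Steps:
Function('E')(N) = Pow(N, 2)
Add(Add(Function('E')(-67), -9155), -6434) = Add(Add(Pow(-67, 2), -9155), -6434) = Add(Add(4489, -9155), -6434) = Add(-4666, -6434) = -11100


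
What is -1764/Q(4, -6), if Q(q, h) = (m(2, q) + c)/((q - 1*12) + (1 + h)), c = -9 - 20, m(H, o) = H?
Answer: -2548/3 ≈ -849.33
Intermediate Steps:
c = -29
Q(q, h) = -27/(-11 + h + q) (Q(q, h) = (2 - 29)/((q - 1*12) + (1 + h)) = -27/((q - 12) + (1 + h)) = -27/((-12 + q) + (1 + h)) = -27/(-11 + h + q))
-1764/Q(4, -6) = -1764/((-27/(-11 - 6 + 4))) = -1764/((-27/(-13))) = -1764/((-27*(-1/13))) = -1764/27/13 = -1764*13/27 = -2548/3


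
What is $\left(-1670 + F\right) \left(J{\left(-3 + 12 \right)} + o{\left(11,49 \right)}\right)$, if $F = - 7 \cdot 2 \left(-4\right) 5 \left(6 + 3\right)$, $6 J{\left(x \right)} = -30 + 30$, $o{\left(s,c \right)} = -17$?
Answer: $-14450$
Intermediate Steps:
$J{\left(x \right)} = 0$ ($J{\left(x \right)} = \frac{-30 + 30}{6} = \frac{1}{6} \cdot 0 = 0$)
$F = 2520$ ($F = - 7 \left(\left(-8\right) 5\right) 9 = \left(-7\right) \left(-40\right) 9 = 280 \cdot 9 = 2520$)
$\left(-1670 + F\right) \left(J{\left(-3 + 12 \right)} + o{\left(11,49 \right)}\right) = \left(-1670 + 2520\right) \left(0 - 17\right) = 850 \left(-17\right) = -14450$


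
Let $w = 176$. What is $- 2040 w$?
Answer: $-359040$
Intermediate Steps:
$- 2040 w = \left(-2040\right) 176 = -359040$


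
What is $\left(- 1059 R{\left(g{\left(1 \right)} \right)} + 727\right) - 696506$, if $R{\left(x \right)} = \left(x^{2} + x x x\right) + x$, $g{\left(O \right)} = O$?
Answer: $-698956$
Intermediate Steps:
$R{\left(x \right)} = x + x^{2} + x^{3}$ ($R{\left(x \right)} = \left(x^{2} + x^{2} x\right) + x = \left(x^{2} + x^{3}\right) + x = x + x^{2} + x^{3}$)
$\left(- 1059 R{\left(g{\left(1 \right)} \right)} + 727\right) - 696506 = \left(- 1059 \cdot 1 \left(1 + 1 + 1^{2}\right) + 727\right) - 696506 = \left(- 1059 \cdot 1 \left(1 + 1 + 1\right) + 727\right) - 696506 = \left(- 1059 \cdot 1 \cdot 3 + 727\right) - 696506 = \left(\left(-1059\right) 3 + 727\right) - 696506 = \left(-3177 + 727\right) - 696506 = -2450 - 696506 = -698956$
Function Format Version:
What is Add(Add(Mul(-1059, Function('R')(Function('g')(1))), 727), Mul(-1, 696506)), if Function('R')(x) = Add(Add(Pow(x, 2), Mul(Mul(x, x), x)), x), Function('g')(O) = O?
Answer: -698956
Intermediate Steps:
Function('R')(x) = Add(x, Pow(x, 2), Pow(x, 3)) (Function('R')(x) = Add(Add(Pow(x, 2), Mul(Pow(x, 2), x)), x) = Add(Add(Pow(x, 2), Pow(x, 3)), x) = Add(x, Pow(x, 2), Pow(x, 3)))
Add(Add(Mul(-1059, Function('R')(Function('g')(1))), 727), Mul(-1, 696506)) = Add(Add(Mul(-1059, Mul(1, Add(1, 1, Pow(1, 2)))), 727), Mul(-1, 696506)) = Add(Add(Mul(-1059, Mul(1, Add(1, 1, 1))), 727), -696506) = Add(Add(Mul(-1059, Mul(1, 3)), 727), -696506) = Add(Add(Mul(-1059, 3), 727), -696506) = Add(Add(-3177, 727), -696506) = Add(-2450, -696506) = -698956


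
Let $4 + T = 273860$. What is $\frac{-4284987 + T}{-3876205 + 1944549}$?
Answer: $\frac{4011131}{1931656} \approx 2.0765$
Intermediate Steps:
$T = 273856$ ($T = -4 + 273860 = 273856$)
$\frac{-4284987 + T}{-3876205 + 1944549} = \frac{-4284987 + 273856}{-3876205 + 1944549} = - \frac{4011131}{-1931656} = \left(-4011131\right) \left(- \frac{1}{1931656}\right) = \frac{4011131}{1931656}$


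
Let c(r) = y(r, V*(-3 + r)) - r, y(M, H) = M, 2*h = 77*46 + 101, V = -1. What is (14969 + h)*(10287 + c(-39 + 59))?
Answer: 345447747/2 ≈ 1.7272e+8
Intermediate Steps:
h = 3643/2 (h = (77*46 + 101)/2 = (3542 + 101)/2 = (1/2)*3643 = 3643/2 ≈ 1821.5)
c(r) = 0 (c(r) = r - r = 0)
(14969 + h)*(10287 + c(-39 + 59)) = (14969 + 3643/2)*(10287 + 0) = (33581/2)*10287 = 345447747/2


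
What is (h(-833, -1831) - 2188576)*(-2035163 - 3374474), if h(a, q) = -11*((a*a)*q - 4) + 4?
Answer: -75591182976584977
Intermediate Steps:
h(a, q) = 48 - 11*q*a**2 (h(a, q) = -11*(a**2*q - 4) + 4 = -11*(q*a**2 - 4) + 4 = -11*(-4 + q*a**2) + 4 = (44 - 11*q*a**2) + 4 = 48 - 11*q*a**2)
(h(-833, -1831) - 2188576)*(-2035163 - 3374474) = ((48 - 11*(-1831)*(-833)**2) - 2188576)*(-2035163 - 3374474) = ((48 - 11*(-1831)*693889) - 2188576)*(-5409637) = ((48 + 13975618349) - 2188576)*(-5409637) = (13975618397 - 2188576)*(-5409637) = 13973429821*(-5409637) = -75591182976584977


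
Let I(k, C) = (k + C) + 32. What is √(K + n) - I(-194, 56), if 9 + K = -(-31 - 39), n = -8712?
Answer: 106 + I*√8651 ≈ 106.0 + 93.011*I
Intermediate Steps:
I(k, C) = 32 + C + k (I(k, C) = (C + k) + 32 = 32 + C + k)
K = 61 (K = -9 - (-31 - 39) = -9 - 1*(-70) = -9 + 70 = 61)
√(K + n) - I(-194, 56) = √(61 - 8712) - (32 + 56 - 194) = √(-8651) - 1*(-106) = I*√8651 + 106 = 106 + I*√8651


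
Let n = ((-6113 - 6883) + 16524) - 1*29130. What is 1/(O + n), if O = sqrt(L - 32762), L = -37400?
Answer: -12801/327766283 - I*sqrt(70162)/655532566 ≈ -3.9055e-5 - 4.0407e-7*I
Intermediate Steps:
O = I*sqrt(70162) (O = sqrt(-37400 - 32762) = sqrt(-70162) = I*sqrt(70162) ≈ 264.88*I)
n = -25602 (n = (-12996 + 16524) - 29130 = 3528 - 29130 = -25602)
1/(O + n) = 1/(I*sqrt(70162) - 25602) = 1/(-25602 + I*sqrt(70162))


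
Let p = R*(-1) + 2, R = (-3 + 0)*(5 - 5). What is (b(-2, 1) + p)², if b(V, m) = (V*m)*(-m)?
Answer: 16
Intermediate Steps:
R = 0 (R = -3*0 = 0)
p = 2 (p = 0*(-1) + 2 = 0 + 2 = 2)
b(V, m) = -V*m²
(b(-2, 1) + p)² = (-1*(-2)*1² + 2)² = (-1*(-2)*1 + 2)² = (2 + 2)² = 4² = 16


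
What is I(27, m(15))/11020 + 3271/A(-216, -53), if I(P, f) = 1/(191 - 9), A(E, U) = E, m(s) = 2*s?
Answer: -205014007/13538070 ≈ -15.144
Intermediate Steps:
I(P, f) = 1/182
I(27, m(15))/11020 + 3271/A(-216, -53) = (1/182)/11020 + 3271/(-216) = (1/182)*(1/11020) + 3271*(-1/216) = 1/2005640 - 3271/216 = -205014007/13538070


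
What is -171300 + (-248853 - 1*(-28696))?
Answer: -391457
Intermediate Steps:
-171300 + (-248853 - 1*(-28696)) = -171300 + (-248853 + 28696) = -171300 - 220157 = -391457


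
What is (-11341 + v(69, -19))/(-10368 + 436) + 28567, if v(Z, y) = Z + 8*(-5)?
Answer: 70934689/2483 ≈ 28568.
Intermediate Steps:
v(Z, y) = -40 + Z (v(Z, y) = Z - 40 = -40 + Z)
(-11341 + v(69, -19))/(-10368 + 436) + 28567 = (-11341 + (-40 + 69))/(-10368 + 436) + 28567 = (-11341 + 29)/(-9932) + 28567 = -11312*(-1/9932) + 28567 = 2828/2483 + 28567 = 70934689/2483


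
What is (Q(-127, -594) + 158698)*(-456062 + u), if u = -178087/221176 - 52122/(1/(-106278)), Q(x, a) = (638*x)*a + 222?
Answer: 14789353435840282329747/55294 ≈ 2.6747e+17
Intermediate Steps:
Q(x, a) = 222 + 638*a*x (Q(x, a) = 638*a*x + 222 = 222 + 638*a*x)
u = 1225187181515129/221176 (u = -178087*1/221176 - 52122/(-1/106278) = -178087/221176 - 52122*(-106278) = -178087/221176 + 5539421916 = 1225187181515129/221176 ≈ 5.5394e+9)
(Q(-127, -594) + 158698)*(-456062 + u) = ((222 + 638*(-594)*(-127)) + 158698)*(-456062 + 1225187181515129/221176) = ((222 + 48129444) + 158698)*(1225086311546217/221176) = (48129666 + 158698)*(1225086311546217/221176) = 48288364*(1225086311546217/221176) = 14789353435840282329747/55294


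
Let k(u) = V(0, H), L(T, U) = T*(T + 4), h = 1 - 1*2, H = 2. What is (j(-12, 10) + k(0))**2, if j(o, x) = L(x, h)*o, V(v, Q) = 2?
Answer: 2815684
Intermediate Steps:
h = -1 (h = 1 - 2 = -1)
L(T, U) = T*(4 + T)
k(u) = 2
j(o, x) = o*x*(4 + x) (j(o, x) = (x*(4 + x))*o = o*x*(4 + x))
(j(-12, 10) + k(0))**2 = (-12*10*(4 + 10) + 2)**2 = (-12*10*14 + 2)**2 = (-1680 + 2)**2 = (-1678)**2 = 2815684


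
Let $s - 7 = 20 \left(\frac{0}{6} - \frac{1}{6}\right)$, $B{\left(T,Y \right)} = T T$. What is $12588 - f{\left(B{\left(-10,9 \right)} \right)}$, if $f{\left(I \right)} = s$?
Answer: $\frac{37753}{3} \approx 12584.0$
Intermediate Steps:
$B{\left(T,Y \right)} = T^{2}$
$s = \frac{11}{3}$ ($s = 7 + 20 \left(\frac{0}{6} - \frac{1}{6}\right) = 7 + 20 \left(0 \cdot \frac{1}{6} - \frac{1}{6}\right) = 7 + 20 \left(0 - \frac{1}{6}\right) = 7 + 20 \left(- \frac{1}{6}\right) = 7 - \frac{10}{3} = \frac{11}{3} \approx 3.6667$)
$f{\left(I \right)} = \frac{11}{3}$
$12588 - f{\left(B{\left(-10,9 \right)} \right)} = 12588 - \frac{11}{3} = \frac{37753}{3}$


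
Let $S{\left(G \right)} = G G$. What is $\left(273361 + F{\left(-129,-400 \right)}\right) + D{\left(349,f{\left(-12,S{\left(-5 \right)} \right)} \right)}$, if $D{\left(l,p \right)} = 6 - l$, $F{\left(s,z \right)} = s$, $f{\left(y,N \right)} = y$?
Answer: $272889$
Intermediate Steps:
$S{\left(G \right)} = G^{2}$
$\left(273361 + F{\left(-129,-400 \right)}\right) + D{\left(349,f{\left(-12,S{\left(-5 \right)} \right)} \right)} = \left(273361 - 129\right) + \left(6 - 349\right) = 273232 + \left(6 - 349\right) = 273232 - 343 = 272889$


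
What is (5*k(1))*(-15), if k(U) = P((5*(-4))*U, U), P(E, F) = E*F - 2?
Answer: 1650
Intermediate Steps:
P(E, F) = -2 + E*F
k(U) = -2 - 20*U² (k(U) = -2 + ((5*(-4))*U)*U = -2 + (-20*U)*U = -2 - 20*U²)
(5*k(1))*(-15) = (5*(-2 - 20*1²))*(-15) = (5*(-2 - 20*1))*(-15) = (5*(-2 - 20))*(-15) = (5*(-22))*(-15) = -110*(-15) = 1650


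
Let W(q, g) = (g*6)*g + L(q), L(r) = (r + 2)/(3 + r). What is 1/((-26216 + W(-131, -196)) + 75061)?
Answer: 128/35755777 ≈ 3.5798e-6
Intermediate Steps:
L(r) = (2 + r)/(3 + r)
W(q, g) = 6*g² + (2 + q)/(3 + q) (W(q, g) = (g*6)*g + (2 + q)/(3 + q) = (6*g)*g + (2 + q)/(3 + q) = 6*g² + (2 + q)/(3 + q))
1/((-26216 + W(-131, -196)) + 75061) = 1/((-26216 + (2 - 131 + 6*(-196)²*(3 - 131))/(3 - 131)) + 75061) = 1/((-26216 + (2 - 131 + 6*38416*(-128))/(-128)) + 75061) = 1/((-26216 - (2 - 131 - 29503488)/128) + 75061) = 1/((-26216 - 1/128*(-29503617)) + 75061) = 1/((-26216 + 29503617/128) + 75061) = 1/(26147969/128 + 75061) = 1/(35755777/128) = 128/35755777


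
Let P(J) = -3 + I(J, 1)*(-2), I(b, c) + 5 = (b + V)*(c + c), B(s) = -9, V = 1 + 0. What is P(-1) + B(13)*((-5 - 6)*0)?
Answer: 7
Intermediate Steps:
V = 1
I(b, c) = -5 + 2*c*(1 + b) (I(b, c) = -5 + (b + 1)*(c + c) = -5 + (1 + b)*(2*c) = -5 + 2*c*(1 + b))
P(J) = 3 - 4*J (P(J) = -3 + (-5 + 2*1 + 2*J*1)*(-2) = -3 + (-5 + 2 + 2*J)*(-2) = -3 + (-3 + 2*J)*(-2) = -3 + (6 - 4*J) = 3 - 4*J)
P(-1) + B(13)*((-5 - 6)*0) = (3 - 4*(-1)) - 9*(-5 - 6)*0 = (3 + 4) - (-99)*0 = 7 - 9*0 = 7 + 0 = 7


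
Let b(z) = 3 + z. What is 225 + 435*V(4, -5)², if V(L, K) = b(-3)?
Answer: 225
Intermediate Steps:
V(L, K) = 0 (V(L, K) = 3 - 3 = 0)
225 + 435*V(4, -5)² = 225 + 435*0² = 225 + 435*0 = 225 + 0 = 225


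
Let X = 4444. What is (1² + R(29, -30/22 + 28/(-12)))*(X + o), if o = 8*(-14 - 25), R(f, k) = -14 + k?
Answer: -2276732/33 ≈ -68992.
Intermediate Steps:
o = -312 (o = 8*(-39) = -312)
(1² + R(29, -30/22 + 28/(-12)))*(X + o) = (1² + (-14 + (-30/22 + 28/(-12))))*(4444 - 312) = (1 + (-14 + (-30*1/22 + 28*(-1/12))))*4132 = (1 + (-14 + (-15/11 - 7/3)))*4132 = (1 + (-14 - 122/33))*4132 = (1 - 584/33)*4132 = -551/33*4132 = -2276732/33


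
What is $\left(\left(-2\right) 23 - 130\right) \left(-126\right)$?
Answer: $22176$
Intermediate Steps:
$\left(\left(-2\right) 23 - 130\right) \left(-126\right) = \left(-46 - 130\right) \left(-126\right) = \left(-176\right) \left(-126\right) = 22176$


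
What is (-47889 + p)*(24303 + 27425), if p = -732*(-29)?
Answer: -1379120208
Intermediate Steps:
p = 21228
(-47889 + p)*(24303 + 27425) = (-47889 + 21228)*(24303 + 27425) = -26661*51728 = -1379120208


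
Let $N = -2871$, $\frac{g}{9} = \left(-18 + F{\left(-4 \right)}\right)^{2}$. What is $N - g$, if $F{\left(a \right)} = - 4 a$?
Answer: $-2907$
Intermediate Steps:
$g = 36$ ($g = 9 \left(-18 - -16\right)^{2} = 9 \left(-18 + 16\right)^{2} = 9 \left(-2\right)^{2} = 9 \cdot 4 = 36$)
$N - g = -2871 - 36 = -2907$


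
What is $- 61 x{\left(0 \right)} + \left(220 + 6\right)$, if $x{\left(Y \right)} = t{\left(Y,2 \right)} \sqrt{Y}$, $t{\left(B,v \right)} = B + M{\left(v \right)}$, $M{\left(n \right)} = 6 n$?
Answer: $226$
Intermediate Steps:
$t{\left(B,v \right)} = B + 6 v$
$x{\left(Y \right)} = \sqrt{Y} \left(12 + Y\right)$ ($x{\left(Y \right)} = \left(Y + 6 \cdot 2\right) \sqrt{Y} = \left(Y + 12\right) \sqrt{Y} = \left(12 + Y\right) \sqrt{Y} = \sqrt{Y} \left(12 + Y\right)$)
$- 61 x{\left(0 \right)} + \left(220 + 6\right) = - 61 \sqrt{0} \left(12 + 0\right) + \left(220 + 6\right) = - 61 \cdot 0 \cdot 12 + 226 = \left(-61\right) 0 + 226 = 0 + 226 = 226$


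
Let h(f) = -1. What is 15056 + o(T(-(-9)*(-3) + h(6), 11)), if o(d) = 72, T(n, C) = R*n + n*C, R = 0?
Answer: 15128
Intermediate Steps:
T(n, C) = C*n (T(n, C) = 0*n + n*C = 0 + C*n = C*n)
15056 + o(T(-(-9)*(-3) + h(6), 11)) = 15056 + 72 = 15128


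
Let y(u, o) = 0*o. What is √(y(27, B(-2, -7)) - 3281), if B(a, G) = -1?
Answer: I*√3281 ≈ 57.28*I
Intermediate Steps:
y(u, o) = 0
√(y(27, B(-2, -7)) - 3281) = √(0 - 3281) = √(-3281) = I*√3281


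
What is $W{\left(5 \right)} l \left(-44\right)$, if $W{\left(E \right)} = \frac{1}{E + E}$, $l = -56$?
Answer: $\frac{1232}{5} \approx 246.4$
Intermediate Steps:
$W{\left(E \right)} = \frac{1}{2 E}$
$W{\left(5 \right)} l \left(-44\right) = \frac{1}{2 \cdot 5} \left(-56\right) \left(-44\right) = \frac{1}{2} \cdot \frac{1}{5} \left(-56\right) \left(-44\right) = \frac{1}{10} \left(-56\right) \left(-44\right) = \left(- \frac{28}{5}\right) \left(-44\right) = \frac{1232}{5}$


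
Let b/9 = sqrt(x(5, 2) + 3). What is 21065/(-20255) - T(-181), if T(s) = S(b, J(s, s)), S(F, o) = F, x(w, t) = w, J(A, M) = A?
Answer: -4213/4051 - 18*sqrt(2) ≈ -26.496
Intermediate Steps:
b = 18*sqrt(2) (b = 9*sqrt(5 + 3) = 9*sqrt(8) = 9*(2*sqrt(2)) = 18*sqrt(2) ≈ 25.456)
T(s) = 18*sqrt(2)
21065/(-20255) - T(-181) = 21065/(-20255) - 18*sqrt(2) = 21065*(-1/20255) - 18*sqrt(2) = -4213/4051 - 18*sqrt(2)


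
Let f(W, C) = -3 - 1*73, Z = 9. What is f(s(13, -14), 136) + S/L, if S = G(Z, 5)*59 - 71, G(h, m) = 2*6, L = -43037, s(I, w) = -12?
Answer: -3271449/43037 ≈ -76.015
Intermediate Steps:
G(h, m) = 12
f(W, C) = -76 (f(W, C) = -3 - 73 = -76)
S = 637 (S = 12*59 - 71 = 708 - 71 = 637)
f(s(13, -14), 136) + S/L = -76 + 637/(-43037) = -76 + 637*(-1/43037) = -76 - 637/43037 = -3271449/43037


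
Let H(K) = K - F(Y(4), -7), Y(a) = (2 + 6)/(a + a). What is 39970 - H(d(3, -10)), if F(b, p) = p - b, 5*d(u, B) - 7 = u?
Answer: 39960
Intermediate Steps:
d(u, B) = 7/5 + u/5
Y(a) = 4/a (Y(a) = 8/((2*a)) = 8*(1/(2*a)) = 4/a)
H(K) = 8 + K (H(K) = K - (-7 - 4/4) = K - (-7 - 1*1) = K - (-7 - 1) = K - 1*(-8) = K + 8 = 8 + K)
39970 - H(d(3, -10)) = 39970 - (8 + (7/5 + (⅕)*3)) = 39970 - (8 + (7/5 + ⅗)) = 39970 - (8 + 2) = 39970 - 1*10 = 39970 - 10 = 39960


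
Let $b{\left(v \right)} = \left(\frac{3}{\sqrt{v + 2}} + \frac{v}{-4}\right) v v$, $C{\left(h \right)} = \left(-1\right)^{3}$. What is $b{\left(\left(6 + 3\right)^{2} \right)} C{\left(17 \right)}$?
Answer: $\frac{531441}{4} - \frac{19683 \sqrt{83}}{83} \approx 1.307 \cdot 10^{5}$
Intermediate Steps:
$C{\left(h \right)} = -1$
$b{\left(v \right)} = v^{2} \left(\frac{3}{\sqrt{2 + v}} - \frac{v}{4}\right)$ ($b{\left(v \right)} = \left(\frac{3}{\sqrt{2 + v}} + v \left(- \frac{1}{4}\right)\right) v v = \left(\frac{3}{\sqrt{2 + v}} - \frac{v}{4}\right) v v = v \left(\frac{3}{\sqrt{2 + v}} - \frac{v}{4}\right) v = v^{2} \left(\frac{3}{\sqrt{2 + v}} - \frac{v}{4}\right)$)
$b{\left(\left(6 + 3\right)^{2} \right)} C{\left(17 \right)} = \left(- \frac{\left(\left(6 + 3\right)^{2}\right)^{3}}{4} + \frac{3 \left(\left(6 + 3\right)^{2}\right)^{2}}{\sqrt{2 + \left(6 + 3\right)^{2}}}\right) \left(-1\right) = \left(- \frac{\left(9^{2}\right)^{3}}{4} + \frac{3 \left(9^{2}\right)^{2}}{\sqrt{2 + 9^{2}}}\right) \left(-1\right) = \left(- \frac{81^{3}}{4} + \frac{3 \cdot 81^{2}}{\sqrt{2 + 81}}\right) \left(-1\right) = \left(\left(- \frac{1}{4}\right) 531441 + 3 \cdot 6561 \frac{1}{\sqrt{83}}\right) \left(-1\right) = \left(- \frac{531441}{4} + 3 \cdot 6561 \frac{\sqrt{83}}{83}\right) \left(-1\right) = \left(- \frac{531441}{4} + \frac{19683 \sqrt{83}}{83}\right) \left(-1\right) = \frac{531441}{4} - \frac{19683 \sqrt{83}}{83}$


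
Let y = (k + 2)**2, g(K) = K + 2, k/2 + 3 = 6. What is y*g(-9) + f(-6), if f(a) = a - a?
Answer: -448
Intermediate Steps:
k = 6 (k = -6 + 2*6 = -6 + 12 = 6)
g(K) = 2 + K
f(a) = 0
y = 64 (y = (6 + 2)**2 = 8**2 = 64)
y*g(-9) + f(-6) = 64*(2 - 9) + 0 = 64*(-7) + 0 = -448 + 0 = -448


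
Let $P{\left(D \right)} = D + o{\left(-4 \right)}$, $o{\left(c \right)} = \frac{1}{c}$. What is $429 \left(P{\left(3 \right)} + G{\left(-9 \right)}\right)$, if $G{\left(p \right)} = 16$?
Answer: $\frac{32175}{4} \approx 8043.8$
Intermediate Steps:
$P{\left(D \right)} = - \frac{1}{4} + D$ ($P{\left(D \right)} = D + \frac{1}{-4} = D - \frac{1}{4} = - \frac{1}{4} + D$)
$429 \left(P{\left(3 \right)} + G{\left(-9 \right)}\right) = 429 \left(\left(- \frac{1}{4} + 3\right) + 16\right) = 429 \left(\frac{11}{4} + 16\right) = 429 \cdot \frac{75}{4} = \frac{32175}{4}$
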